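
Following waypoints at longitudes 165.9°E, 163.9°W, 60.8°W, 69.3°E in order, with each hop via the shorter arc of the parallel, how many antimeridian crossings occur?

1

Leg 1: +165.9° → -163.9°, shortest Δλ = 30.2° (east) — crosses 180°.
Leg 2: -163.9° → -60.8°, shortest Δλ = 103.1° (east) — does not cross 180°.
Leg 3: -60.8° → +69.3°, shortest Δλ = 130.1° (east) — does not cross 180°.
Total crossings: 1.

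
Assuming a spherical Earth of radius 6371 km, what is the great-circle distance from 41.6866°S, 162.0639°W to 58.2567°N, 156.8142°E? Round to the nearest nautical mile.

6343 nmi

Δλ = 156.8142 − -162.0639 = 318.8781°; wrapped into (−180°, 180°]: -41.1219°.
Δφ = 58.2567 − -41.6866 = 99.9433°.
a = sin²(Δφ/2) + cos φ₁ · cos φ₂ · sin²(Δλ/2) = 0.634798.
c = 2·atan2(√a, √(1−a)) = 1.84377 rad → d = 6371·c ≈ 11746.66 km ≈ 6342.69 nmi.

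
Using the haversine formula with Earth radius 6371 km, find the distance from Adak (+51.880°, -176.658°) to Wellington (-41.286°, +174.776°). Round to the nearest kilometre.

Δλ = 174.776 − -176.658 = 351.434°; wrapped into (−180°, 180°]: -8.566°.
Δφ = -41.286 − 51.880 = -93.166°.
a = sin²(Δφ/2) + cos φ₁ · cos φ₂ · sin²(Δλ/2) = 0.530202.
c = 2·atan2(√a, √(1−a)) = 1.63124 rad → d = 6371·c ≈ 10392.61 km.

10393 km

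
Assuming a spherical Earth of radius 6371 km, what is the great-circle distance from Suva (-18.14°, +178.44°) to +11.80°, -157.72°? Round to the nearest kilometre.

Δλ = -157.72 − 178.44 = -336.16°; wrapped into (−180°, 180°]: 23.84°.
Δφ = 11.80 − -18.14 = 29.94°.
a = sin²(Δφ/2) + cos φ₁ · cos φ₂ · sin²(Δλ/2) = 0.106410.
c = 2·atan2(√a, √(1−a)) = 0.66457 rad → d = 6371·c ≈ 4233.99 km.

4234 km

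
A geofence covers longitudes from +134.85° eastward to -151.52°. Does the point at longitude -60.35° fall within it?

Band width going east from +134.85° to -151.52°: ((-151.52 − 134.85) mod 360) = 73.63°.
Offset of -60.35° east of the west edge: ((-60.35 − 134.85) mod 360) = 164.80°.
164.80° > 73.63° ⇒ outside.

No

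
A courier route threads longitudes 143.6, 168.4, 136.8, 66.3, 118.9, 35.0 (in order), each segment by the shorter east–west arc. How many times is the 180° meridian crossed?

Leg 1: +143.6° → +168.4°, shortest Δλ = 24.8° (east) — does not cross 180°.
Leg 2: +168.4° → +136.8°, shortest Δλ = -31.6° (west) — does not cross 180°.
Leg 3: +136.8° → +66.3°, shortest Δλ = -70.5° (west) — does not cross 180°.
Leg 4: +66.3° → +118.9°, shortest Δλ = 52.6° (east) — does not cross 180°.
Leg 5: +118.9° → +35.0°, shortest Δλ = -83.9° (west) — does not cross 180°.
Total crossings: 0.

0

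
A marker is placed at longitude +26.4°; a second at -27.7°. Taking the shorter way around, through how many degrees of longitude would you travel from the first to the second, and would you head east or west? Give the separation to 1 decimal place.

Raw difference: -27.7 − 26.4 = -54.1°.
Normalise into (−180°, 180°]: -54.1° stays -54.1°.
Negative ⇒ the second point lies to the west; separation 54.1°.

54.1° west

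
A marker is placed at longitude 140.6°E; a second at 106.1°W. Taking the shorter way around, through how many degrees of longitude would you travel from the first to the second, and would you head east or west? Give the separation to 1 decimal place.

Raw difference: -106.1 − 140.6 = -246.7°.
Normalise into (−180°, 180°]: -246.7° + 360° = 113.3°.
Positive ⇒ the second point lies to the east; separation 113.3°.

113.3° east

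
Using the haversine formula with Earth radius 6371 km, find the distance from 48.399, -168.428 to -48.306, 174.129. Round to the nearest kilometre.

10884 km

Δλ = 174.129 − -168.428 = 342.557°; wrapped into (−180°, 180°]: -17.443°.
Δφ = -48.306 − 48.399 = -96.705°.
a = sin²(Δφ/2) + cos φ₁ · cos φ₂ · sin²(Δλ/2) = 0.568533.
c = 2·atan2(√a, √(1−a)) = 1.70829 rad → d = 6371·c ≈ 10883.54 km.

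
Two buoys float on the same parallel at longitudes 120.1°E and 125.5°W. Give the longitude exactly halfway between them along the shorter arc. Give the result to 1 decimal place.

177.3°E

Signed shortest Δλ from +120.1° to -125.5° is +114.4°.
Midpoint longitude = +120.1° + (+114.4°)/2 = +120.1° + 57.2° = +177.3°.
(The naïve average (+120.1 + -125.5)/2 = -2.7° is on the wrong side of the globe.)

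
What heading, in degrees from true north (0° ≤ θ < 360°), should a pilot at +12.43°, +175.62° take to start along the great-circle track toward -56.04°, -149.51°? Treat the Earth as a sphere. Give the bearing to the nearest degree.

161°

Δλ = -149.51 − 175.62 = -325.13°; wrapped into (−180°, 180°]: 34.87°.
θ = atan2( sin Δλ · cos φ₂ , cos φ₁ · sin φ₂ − sin φ₁ · cos φ₂ · cos Δλ )
  = atan2(0.31937, -0.90864) = 160.634° → normalised to [0°, 360°): 160.634°.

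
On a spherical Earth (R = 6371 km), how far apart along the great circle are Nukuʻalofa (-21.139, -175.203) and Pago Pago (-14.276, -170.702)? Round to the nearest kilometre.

900 km

Δλ = -170.702 − -175.203 = 4.501°.
Δφ = -14.276 − -21.139 = 6.863°.
a = sin²(Δφ/2) + cos φ₁ · cos φ₂ · sin²(Δλ/2) = 0.004976.
c = 2·atan2(√a, √(1−a)) = 0.14121 rad → d = 6371·c ≈ 899.62 km.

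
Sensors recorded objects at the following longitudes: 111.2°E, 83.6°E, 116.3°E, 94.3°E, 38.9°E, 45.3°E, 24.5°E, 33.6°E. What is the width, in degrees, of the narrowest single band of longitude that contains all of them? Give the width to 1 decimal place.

91.8°

Sort the longitudes: +24.5°, +33.6°, +38.9°, +45.3°, +83.6°, +94.3°, +111.2°, +116.3°.
Eastward gaps between consecutive values (wrapping around): 9.1°, 5.3°, 6.4°, 38.3°, 10.7°, 16.9°, 5.1°, 268.2°.
Largest gap = 268.2° ⇒ minimal covering band is its complement: 360° − 268.2° = 91.8°.
Band runs from +24.5° eastward to +116.3°.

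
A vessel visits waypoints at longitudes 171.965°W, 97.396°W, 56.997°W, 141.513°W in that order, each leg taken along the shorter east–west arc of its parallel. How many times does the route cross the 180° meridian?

0

Leg 1: -171.965° → -97.396°, shortest Δλ = 74.569° (east) — does not cross 180°.
Leg 2: -97.396° → -56.997°, shortest Δλ = 40.399° (east) — does not cross 180°.
Leg 3: -56.997° → -141.513°, shortest Δλ = -84.516° (west) — does not cross 180°.
Total crossings: 0.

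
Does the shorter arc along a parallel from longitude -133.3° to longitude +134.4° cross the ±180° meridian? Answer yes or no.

Naïve |134.4 − -133.3| = 267.7° > 180°, so the shorter arc goes the other way round — across 180°.
Signed shortest Δλ = ((134.4 − -133.3 + 180) mod 360) − 180 = -92.3°.
Going west by 92.3° from -133.3° passes through 180° before reaching +134.4°.

Yes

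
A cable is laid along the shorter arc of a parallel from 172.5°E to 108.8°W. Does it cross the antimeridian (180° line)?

Naïve |-108.8 − 172.5| = 281.3° > 180°, so the shorter arc goes the other way round — across 180°.
Signed shortest Δλ = ((-108.8 − 172.5 + 180) mod 360) − 180 = 78.7°.
Going east by 78.7° from +172.5° passes through 180° before reaching -108.8°.

Yes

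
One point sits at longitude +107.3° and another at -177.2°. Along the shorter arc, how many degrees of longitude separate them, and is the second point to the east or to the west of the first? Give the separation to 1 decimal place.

75.5° east

Raw difference: -177.2 − 107.3 = -284.5°.
Normalise into (−180°, 180°]: -284.5° + 360° = 75.5°.
Positive ⇒ the second point lies to the east; separation 75.5°.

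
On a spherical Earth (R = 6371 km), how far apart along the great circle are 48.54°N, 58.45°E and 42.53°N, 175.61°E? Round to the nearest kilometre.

8174 km

Δλ = 175.61 − 58.45 = 117.16°.
Δφ = 42.53 − 48.54 = -6.01°.
a = sin²(Δφ/2) + cos φ₁ · cos φ₂ · sin²(Δλ/2) = 0.358067.
c = 2·atan2(√a, √(1−a)) = 1.28297 rad → d = 6371·c ≈ 8173.81 km.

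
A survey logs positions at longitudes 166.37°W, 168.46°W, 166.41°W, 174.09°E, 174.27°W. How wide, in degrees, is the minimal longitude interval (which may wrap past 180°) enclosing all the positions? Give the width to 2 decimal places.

Sort the longitudes: -174.27°, -168.46°, -166.41°, -166.37°, +174.09°.
Eastward gaps between consecutive values (wrapping around): 5.81°, 2.05°, 0.04°, 340.46°, 11.64°.
Largest gap = 340.46° ⇒ minimal covering band is its complement: 360° − 340.46° = 19.54°.
Band runs from +174.09° eastward to -166.37°, crossing the antimeridian.

19.54°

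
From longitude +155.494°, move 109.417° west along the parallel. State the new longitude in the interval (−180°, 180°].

Start at +155.494°; shift −109.417° → +46.077°.
+46.077° already lies in (−180°, 180°].

+46.077°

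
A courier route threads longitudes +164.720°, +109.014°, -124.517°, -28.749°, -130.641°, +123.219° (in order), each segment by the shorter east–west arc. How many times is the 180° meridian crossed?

Leg 1: +164.720° → +109.014°, shortest Δλ = -55.706° (west) — does not cross 180°.
Leg 2: +109.014° → -124.517°, shortest Δλ = 126.469° (east) — crosses 180°.
Leg 3: -124.517° → -28.749°, shortest Δλ = 95.768° (east) — does not cross 180°.
Leg 4: -28.749° → -130.641°, shortest Δλ = -101.892° (west) — does not cross 180°.
Leg 5: -130.641° → +123.219°, shortest Δλ = -106.14° (west) — crosses 180°.
Total crossings: 2.

2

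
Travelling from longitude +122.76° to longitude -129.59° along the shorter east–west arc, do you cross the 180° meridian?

Yes

Naïve |-129.59 − 122.76| = 252.35° > 180°, so the shorter arc goes the other way round — across 180°.
Signed shortest Δλ = ((-129.59 − 122.76 + 180) mod 360) − 180 = 107.65°.
Going east by 107.65° from +122.76° passes through 180° before reaching -129.59°.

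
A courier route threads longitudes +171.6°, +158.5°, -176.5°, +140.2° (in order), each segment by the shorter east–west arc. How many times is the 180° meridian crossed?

Leg 1: +171.6° → +158.5°, shortest Δλ = -13.1° (west) — does not cross 180°.
Leg 2: +158.5° → -176.5°, shortest Δλ = 25.0° (east) — crosses 180°.
Leg 3: -176.5° → +140.2°, shortest Δλ = -43.3° (west) — crosses 180°.
Total crossings: 2.

2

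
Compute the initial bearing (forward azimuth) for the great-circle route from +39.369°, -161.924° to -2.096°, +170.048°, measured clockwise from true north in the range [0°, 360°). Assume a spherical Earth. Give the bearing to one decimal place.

218.6°

Δλ = 170.048 − -161.924 = 331.972°; wrapped into (−180°, 180°]: -28.028°.
θ = atan2( sin Δλ · cos φ₂ , cos φ₁ · sin φ₂ − sin φ₁ · cos φ₂ · cos Δλ )
  = atan2(-0.46959, -0.58782) = -141.380° → normalised to [0°, 360°): 218.620°.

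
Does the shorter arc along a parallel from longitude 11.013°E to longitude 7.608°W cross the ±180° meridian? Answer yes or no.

No

Signed shortest Δλ = ((-7.608 − 11.013 + 180) mod 360) − 180 = -18.621°.
Going west by 18.621° from +11.013° reaches -7.608° without touching 180°.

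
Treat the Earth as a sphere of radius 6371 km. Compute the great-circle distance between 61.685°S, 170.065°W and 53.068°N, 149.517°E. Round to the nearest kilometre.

Δλ = 149.517 − -170.065 = 319.582°; wrapped into (−180°, 180°]: -40.418°.
Δφ = 53.068 − -61.685 = 114.753°.
a = sin²(Δφ/2) + cos φ₁ · cos φ₂ · sin²(Δλ/2) = 0.743364.
c = 2·atan2(√a, √(1−a)) = 2.07914 rad → d = 6371·c ≈ 13246.17 km.

13246 km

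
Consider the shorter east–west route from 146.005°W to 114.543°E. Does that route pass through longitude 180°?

Yes

Naïve |114.543 − -146.005| = 260.548° > 180°, so the shorter arc goes the other way round — across 180°.
Signed shortest Δλ = ((114.543 − -146.005 + 180) mod 360) − 180 = -99.452°.
Going west by 99.452° from -146.005° passes through 180° before reaching +114.543°.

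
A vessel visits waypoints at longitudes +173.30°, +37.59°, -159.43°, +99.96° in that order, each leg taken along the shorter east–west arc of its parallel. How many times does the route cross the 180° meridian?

2

Leg 1: +173.30° → +37.59°, shortest Δλ = -135.71° (west) — does not cross 180°.
Leg 2: +37.59° → -159.43°, shortest Δλ = 162.98° (east) — crosses 180°.
Leg 3: -159.43° → +99.96°, shortest Δλ = -100.61° (west) — crosses 180°.
Total crossings: 2.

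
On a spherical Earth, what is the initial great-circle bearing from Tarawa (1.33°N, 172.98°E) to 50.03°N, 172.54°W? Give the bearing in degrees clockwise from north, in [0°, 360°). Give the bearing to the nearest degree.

Δλ = -172.54 − 172.98 = -345.52°; wrapped into (−180°, 180°]: 14.48°.
θ = atan2( sin Δλ · cos φ₂ , cos φ₁ · sin φ₂ − sin φ₁ · cos φ₂ · cos Δλ )
  = atan2(0.16062, 0.75174) = 12.061° → normalised to [0°, 360°): 12.061°.

12°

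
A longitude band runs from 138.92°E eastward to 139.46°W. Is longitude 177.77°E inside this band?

Band width going east from +138.92° to -139.46°: ((-139.46 − 138.92) mod 360) = 81.62°.
Offset of +177.77° east of the west edge: ((177.77 − 138.92) mod 360) = 38.85°.
38.85° ≤ 81.62° ⇒ inside.

Yes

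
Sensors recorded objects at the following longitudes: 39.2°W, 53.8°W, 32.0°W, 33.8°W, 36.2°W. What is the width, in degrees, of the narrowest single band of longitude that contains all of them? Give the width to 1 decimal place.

Sort the longitudes: -53.8°, -39.2°, -36.2°, -33.8°, -32.0°.
Eastward gaps between consecutive values (wrapping around): 14.6°, 3.0°, 2.4°, 1.8°, 338.2°.
Largest gap = 338.2° ⇒ minimal covering band is its complement: 360° − 338.2° = 21.8°.
Band runs from -53.8° eastward to -32.0°.

21.8°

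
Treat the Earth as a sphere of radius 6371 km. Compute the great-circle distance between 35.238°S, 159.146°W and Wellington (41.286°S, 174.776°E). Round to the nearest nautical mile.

Δλ = 174.776 − -159.146 = 333.922°; wrapped into (−180°, 180°]: -26.078°.
Δφ = -41.286 − -35.238 = -6.048°.
a = sin²(Δφ/2) + cos φ₁ · cos φ₂ · sin²(Δλ/2) = 0.034023.
c = 2·atan2(√a, √(1−a)) = 0.37103 rad → d = 6371·c ≈ 2363.85 km ≈ 1276.38 nmi.

1276 nmi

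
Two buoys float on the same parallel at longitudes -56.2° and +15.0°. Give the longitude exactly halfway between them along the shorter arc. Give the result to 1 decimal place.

Signed shortest Δλ from -56.2° to +15.0° is +71.2°.
Midpoint longitude = -56.2° + (+71.2°)/2 = -56.2° + 35.6° = -20.6°.

-20.6°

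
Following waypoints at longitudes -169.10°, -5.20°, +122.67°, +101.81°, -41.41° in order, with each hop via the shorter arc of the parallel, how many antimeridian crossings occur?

Leg 1: -169.10° → -5.20°, shortest Δλ = 163.9° (east) — does not cross 180°.
Leg 2: -5.20° → +122.67°, shortest Δλ = 127.87° (east) — does not cross 180°.
Leg 3: +122.67° → +101.81°, shortest Δλ = -20.86° (west) — does not cross 180°.
Leg 4: +101.81° → -41.41°, shortest Δλ = -143.22° (west) — does not cross 180°.
Total crossings: 0.

0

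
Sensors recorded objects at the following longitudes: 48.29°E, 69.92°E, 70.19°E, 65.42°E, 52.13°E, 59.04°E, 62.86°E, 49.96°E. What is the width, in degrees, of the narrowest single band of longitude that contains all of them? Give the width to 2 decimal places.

Sort the longitudes: +48.29°, +49.96°, +52.13°, +59.04°, +62.86°, +65.42°, +69.92°, +70.19°.
Eastward gaps between consecutive values (wrapping around): 1.67°, 2.17°, 6.91°, 3.82°, 2.56°, 4.50°, 0.27°, 338.10°.
Largest gap = 338.10° ⇒ minimal covering band is its complement: 360° − 338.10° = 21.90°.
Band runs from +48.29° eastward to +70.19°.

21.90°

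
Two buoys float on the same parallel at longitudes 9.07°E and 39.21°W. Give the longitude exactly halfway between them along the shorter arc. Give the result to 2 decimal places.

15.07°W

Signed shortest Δλ from +9.07° to -39.21° is -48.28°.
Midpoint longitude = +9.07° + (-48.28°)/2 = +9.07° − 24.14° = -15.07°.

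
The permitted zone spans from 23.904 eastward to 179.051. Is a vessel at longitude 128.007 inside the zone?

Yes

Band width going east from +23.904° to +179.051°: ((179.051 − 23.904) mod 360) = 155.147°.
Offset of +128.007° east of the west edge: ((128.007 − 23.904) mod 360) = 104.103°.
104.103° ≤ 155.147° ⇒ inside.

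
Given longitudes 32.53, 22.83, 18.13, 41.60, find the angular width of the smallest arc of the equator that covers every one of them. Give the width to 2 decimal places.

23.47°

Sort the longitudes: +18.13°, +22.83°, +32.53°, +41.60°.
Eastward gaps between consecutive values (wrapping around): 4.70°, 9.70°, 9.07°, 336.53°.
Largest gap = 336.53° ⇒ minimal covering band is its complement: 360° − 336.53° = 23.47°.
Band runs from +18.13° eastward to +41.60°.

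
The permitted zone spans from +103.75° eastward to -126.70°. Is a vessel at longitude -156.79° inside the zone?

Band width going east from +103.75° to -126.70°: ((-126.70 − 103.75) mod 360) = 129.55°.
Offset of -156.79° east of the west edge: ((-156.79 − 103.75) mod 360) = 99.46°.
99.46° ≤ 129.55° ⇒ inside.

Yes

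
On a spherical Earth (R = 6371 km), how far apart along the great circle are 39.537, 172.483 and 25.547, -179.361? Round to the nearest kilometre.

Δλ = -179.361 − 172.483 = -351.844°; wrapped into (−180°, 180°]: 8.156°.
Δφ = 25.547 − 39.537 = -13.990°.
a = sin²(Δφ/2) + cos φ₁ · cos φ₂ · sin²(Δλ/2) = 0.018350.
c = 2·atan2(√a, √(1−a)) = 0.27176 rad → d = 6371·c ≈ 1731.38 km.

1731 km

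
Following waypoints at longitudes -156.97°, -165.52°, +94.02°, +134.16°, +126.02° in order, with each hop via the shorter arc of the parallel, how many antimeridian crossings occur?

1

Leg 1: -156.97° → -165.52°, shortest Δλ = -8.55° (west) — does not cross 180°.
Leg 2: -165.52° → +94.02°, shortest Δλ = -100.46° (west) — crosses 180°.
Leg 3: +94.02° → +134.16°, shortest Δλ = 40.14° (east) — does not cross 180°.
Leg 4: +134.16° → +126.02°, shortest Δλ = -8.14° (west) — does not cross 180°.
Total crossings: 1.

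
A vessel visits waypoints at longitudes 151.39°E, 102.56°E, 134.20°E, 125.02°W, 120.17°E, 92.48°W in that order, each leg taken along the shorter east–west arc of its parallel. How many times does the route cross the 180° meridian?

3

Leg 1: +151.39° → +102.56°, shortest Δλ = -48.83° (west) — does not cross 180°.
Leg 2: +102.56° → +134.20°, shortest Δλ = 31.64° (east) — does not cross 180°.
Leg 3: +134.20° → -125.02°, shortest Δλ = 100.78° (east) — crosses 180°.
Leg 4: -125.02° → +120.17°, shortest Δλ = -114.81° (west) — crosses 180°.
Leg 5: +120.17° → -92.48°, shortest Δλ = 147.35° (east) — crosses 180°.
Total crossings: 3.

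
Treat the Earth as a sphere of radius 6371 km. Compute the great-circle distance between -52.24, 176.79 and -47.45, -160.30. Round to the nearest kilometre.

Δλ = -160.30 − 176.79 = -337.09°; wrapped into (−180°, 180°]: 22.91°.
Δφ = -47.45 − -52.24 = 4.79°.
a = sin²(Δφ/2) + cos φ₁ · cos φ₂ · sin²(Δλ/2) = 0.018079.
c = 2·atan2(√a, √(1−a)) = 0.26973 rad → d = 6371·c ≈ 1718.46 km.

1718 km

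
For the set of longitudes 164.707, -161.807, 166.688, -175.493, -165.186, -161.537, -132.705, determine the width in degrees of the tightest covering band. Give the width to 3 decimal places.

62.588°

Sort the longitudes: -175.493°, -165.186°, -161.807°, -161.537°, -132.705°, +164.707°, +166.688°.
Eastward gaps between consecutive values (wrapping around): 10.307°, 3.379°, 0.270°, 28.832°, 297.412°, 1.981°, 17.819°.
Largest gap = 297.412° ⇒ minimal covering band is its complement: 360° − 297.412° = 62.588°.
Band runs from +164.707° eastward to -132.705°, crossing the antimeridian.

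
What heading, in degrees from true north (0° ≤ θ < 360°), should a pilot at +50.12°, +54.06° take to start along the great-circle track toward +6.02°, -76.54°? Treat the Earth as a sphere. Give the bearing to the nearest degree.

307°

Δλ = -76.54 − 54.06 = -130.60°.
θ = atan2( sin Δλ · cos φ₂ , cos φ₁ · sin φ₂ − sin φ₁ · cos φ₂ · cos Δλ )
  = atan2(-0.75508, 0.56389) = -53.248° → normalised to [0°, 360°): 306.752°.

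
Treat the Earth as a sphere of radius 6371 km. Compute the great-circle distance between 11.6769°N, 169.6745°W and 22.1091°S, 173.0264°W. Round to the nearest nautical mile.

Δλ = -173.0264 − -169.6745 = -3.3519°.
Δφ = -22.1091 − 11.6769 = -33.7860°.
a = sin²(Δφ/2) + cos φ₁ · cos φ₂ · sin²(Δλ/2) = 0.085216.
c = 2·atan2(√a, √(1−a)) = 0.59246 rad → d = 6371·c ≈ 3774.58 km ≈ 2038.11 nmi.

2038 nmi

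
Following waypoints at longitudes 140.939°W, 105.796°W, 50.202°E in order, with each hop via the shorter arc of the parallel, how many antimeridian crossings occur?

0

Leg 1: -140.939° → -105.796°, shortest Δλ = 35.143° (east) — does not cross 180°.
Leg 2: -105.796° → +50.202°, shortest Δλ = 155.998° (east) — does not cross 180°.
Total crossings: 0.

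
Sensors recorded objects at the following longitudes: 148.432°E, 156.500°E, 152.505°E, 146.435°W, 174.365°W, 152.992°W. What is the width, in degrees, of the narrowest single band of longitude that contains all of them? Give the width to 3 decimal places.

Sort the longitudes: -174.365°, -152.992°, -146.435°, +148.432°, +152.505°, +156.500°.
Eastward gaps between consecutive values (wrapping around): 21.373°, 6.557°, 294.867°, 4.073°, 3.995°, 29.135°.
Largest gap = 294.867° ⇒ minimal covering band is its complement: 360° − 294.867° = 65.133°.
Band runs from +148.432° eastward to -146.435°, crossing the antimeridian.

65.133°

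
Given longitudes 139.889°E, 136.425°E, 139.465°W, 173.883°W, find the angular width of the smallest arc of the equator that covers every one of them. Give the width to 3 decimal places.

Sort the longitudes: -173.883°, -139.465°, +136.425°, +139.889°.
Eastward gaps between consecutive values (wrapping around): 34.418°, 275.890°, 3.464°, 46.228°.
Largest gap = 275.890° ⇒ minimal covering band is its complement: 360° − 275.890° = 84.110°.
Band runs from +136.425° eastward to -139.465°, crossing the antimeridian.

84.110°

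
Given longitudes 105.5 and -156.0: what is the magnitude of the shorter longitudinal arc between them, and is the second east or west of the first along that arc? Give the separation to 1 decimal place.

98.5° east

Raw difference: -156.0 − 105.5 = -261.5°.
Normalise into (−180°, 180°]: -261.5° + 360° = 98.5°.
Positive ⇒ the second point lies to the east; separation 98.5°.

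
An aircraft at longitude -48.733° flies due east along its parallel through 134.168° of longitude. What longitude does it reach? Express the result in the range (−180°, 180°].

Start at -48.733°; shift +134.168° → +85.435°.
+85.435° already lies in (−180°, 180°].

+85.435°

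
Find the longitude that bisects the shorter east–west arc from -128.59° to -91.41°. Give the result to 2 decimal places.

-110.00°

Signed shortest Δλ from -128.59° to -91.41° is +37.18°.
Midpoint longitude = -128.59° + (+37.18°)/2 = -128.59° + 18.59° = -110.00°.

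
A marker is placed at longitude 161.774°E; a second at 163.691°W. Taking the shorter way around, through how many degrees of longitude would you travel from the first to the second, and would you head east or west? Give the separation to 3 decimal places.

Raw difference: -163.691 − 161.774 = -325.465°.
Normalise into (−180°, 180°]: -325.465° + 360° = 34.535°.
Positive ⇒ the second point lies to the east; separation 34.535°.

34.535° east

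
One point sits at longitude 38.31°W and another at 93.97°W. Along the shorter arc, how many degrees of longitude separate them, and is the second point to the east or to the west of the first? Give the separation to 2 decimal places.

Raw difference: -93.97 − -38.31 = -55.66°.
Normalise into (−180°, 180°]: -55.66° stays -55.66°.
Negative ⇒ the second point lies to the west; separation 55.66°.

55.66° west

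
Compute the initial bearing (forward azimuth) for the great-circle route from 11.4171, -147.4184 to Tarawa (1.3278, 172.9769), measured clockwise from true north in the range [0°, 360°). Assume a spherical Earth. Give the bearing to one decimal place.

258.5°

Δλ = 172.9769 − -147.4184 = 320.3953°; wrapped into (−180°, 180°]: -39.6047°.
θ = atan2( sin Δλ · cos φ₂ , cos φ₁ · sin φ₂ − sin φ₁ · cos φ₂ · cos Δλ )
  = atan2(-0.63732, -0.12976) = -101.508° → normalised to [0°, 360°): 258.492°.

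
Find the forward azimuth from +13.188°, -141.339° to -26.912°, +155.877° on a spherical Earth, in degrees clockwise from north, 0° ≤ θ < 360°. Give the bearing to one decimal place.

Δλ = 155.877 − -141.339 = 297.216°; wrapped into (−180°, 180°]: -62.784°.
θ = atan2( sin Δλ · cos φ₂ , cos φ₁ · sin φ₂ − sin φ₁ · cos φ₂ · cos Δλ )
  = atan2(-0.79298, -0.53373) = -123.943° → normalised to [0°, 360°): 236.057°.

236.1°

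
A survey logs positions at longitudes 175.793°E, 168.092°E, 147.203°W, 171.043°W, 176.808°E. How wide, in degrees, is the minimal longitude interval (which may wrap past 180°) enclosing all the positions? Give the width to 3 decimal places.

44.705°

Sort the longitudes: -171.043°, -147.203°, +168.092°, +175.793°, +176.808°.
Eastward gaps between consecutive values (wrapping around): 23.840°, 315.295°, 7.701°, 1.015°, 12.149°.
Largest gap = 315.295° ⇒ minimal covering band is its complement: 360° − 315.295° = 44.705°.
Band runs from +168.092° eastward to -147.203°, crossing the antimeridian.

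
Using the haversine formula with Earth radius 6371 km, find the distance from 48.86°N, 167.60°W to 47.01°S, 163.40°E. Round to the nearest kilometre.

Δλ = 163.40 − -167.60 = 331.00°; wrapped into (−180°, 180°]: -29.00°.
Δφ = -47.01 − 48.86 = -95.87°.
a = sin²(Δφ/2) + cos φ₁ · cos φ₂ · sin²(Δλ/2) = 0.579259.
c = 2·atan2(√a, √(1−a)) = 1.72999 rad → d = 6371·c ≈ 11021.74 km.

11022 km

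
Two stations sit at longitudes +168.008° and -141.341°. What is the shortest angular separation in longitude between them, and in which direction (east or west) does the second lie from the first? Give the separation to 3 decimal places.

Raw difference: -141.341 − 168.008 = -309.349°.
Normalise into (−180°, 180°]: -309.349° + 360° = 50.651°.
Positive ⇒ the second point lies to the east; separation 50.651°.

50.651° east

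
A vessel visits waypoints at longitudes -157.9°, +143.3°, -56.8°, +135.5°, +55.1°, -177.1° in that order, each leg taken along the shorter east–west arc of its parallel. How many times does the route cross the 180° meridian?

Leg 1: -157.9° → +143.3°, shortest Δλ = -58.8° (west) — crosses 180°.
Leg 2: +143.3° → -56.8°, shortest Δλ = 159.9° (east) — crosses 180°.
Leg 3: -56.8° → +135.5°, shortest Δλ = -167.7° (west) — crosses 180°.
Leg 4: +135.5° → +55.1°, shortest Δλ = -80.4° (west) — does not cross 180°.
Leg 5: +55.1° → -177.1°, shortest Δλ = 127.8° (east) — crosses 180°.
Total crossings: 4.

4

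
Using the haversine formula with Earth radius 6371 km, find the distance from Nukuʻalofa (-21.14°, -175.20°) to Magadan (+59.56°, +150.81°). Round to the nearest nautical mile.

Δλ = 150.81 − -175.20 = 326.01°; wrapped into (−180°, 180°]: -33.99°.
Δφ = 59.56 − -21.14 = 80.70°.
a = sin²(Δφ/2) + cos φ₁ · cos φ₂ · sin²(Δλ/2) = 0.459568.
c = 2·atan2(√a, √(1−a)) = 1.48984 rad → d = 6371·c ≈ 9491.80 km ≈ 5125.16 nmi.

5125 nmi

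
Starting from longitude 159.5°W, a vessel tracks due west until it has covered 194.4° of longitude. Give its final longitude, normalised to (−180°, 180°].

Start at -159.5°; shift −194.4° → -353.9°.
-353.9° lies outside (−180°, 180°]; add 360° → +6.1°.

6.1°E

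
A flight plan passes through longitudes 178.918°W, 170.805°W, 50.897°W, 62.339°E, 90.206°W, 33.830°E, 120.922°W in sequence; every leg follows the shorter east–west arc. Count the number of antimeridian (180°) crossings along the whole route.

Leg 1: -178.918° → -170.805°, shortest Δλ = 8.113° (east) — does not cross 180°.
Leg 2: -170.805° → -50.897°, shortest Δλ = 119.908° (east) — does not cross 180°.
Leg 3: -50.897° → +62.339°, shortest Δλ = 113.236° (east) — does not cross 180°.
Leg 4: +62.339° → -90.206°, shortest Δλ = -152.545° (west) — does not cross 180°.
Leg 5: -90.206° → +33.830°, shortest Δλ = 124.036° (east) — does not cross 180°.
Leg 6: +33.830° → -120.922°, shortest Δλ = -154.752° (west) — does not cross 180°.
Total crossings: 0.

0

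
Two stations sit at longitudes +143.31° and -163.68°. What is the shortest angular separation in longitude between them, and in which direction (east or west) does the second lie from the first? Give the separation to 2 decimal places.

Raw difference: -163.68 − 143.31 = -306.99°.
Normalise into (−180°, 180°]: -306.99° + 360° = 53.01°.
Positive ⇒ the second point lies to the east; separation 53.01°.

53.01° east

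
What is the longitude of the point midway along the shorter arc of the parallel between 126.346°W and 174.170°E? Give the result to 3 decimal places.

156.088°W

Signed shortest Δλ from -126.346° to +174.170° is -59.484°.
Midpoint longitude = -126.346° + (-59.484°)/2 = -126.346° − 29.742° = -156.088°.
(The naïve average (-126.346 + +174.170)/2 = 23.912° is on the wrong side of the globe.)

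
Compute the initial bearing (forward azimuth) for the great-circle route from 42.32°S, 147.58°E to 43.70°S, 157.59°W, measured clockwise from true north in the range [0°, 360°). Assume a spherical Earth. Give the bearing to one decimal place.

111.3°

Δλ = -157.59 − 147.58 = -305.17°; wrapped into (−180°, 180°]: 54.83°.
θ = atan2( sin Δλ · cos φ₂ , cos φ₁ · sin φ₂ − sin φ₁ · cos φ₂ · cos Δλ )
  = atan2(0.59099, -0.23046) = 111.304° → normalised to [0°, 360°): 111.304°.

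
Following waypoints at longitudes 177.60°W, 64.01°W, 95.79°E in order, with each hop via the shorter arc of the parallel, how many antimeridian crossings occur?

0

Leg 1: -177.60° → -64.01°, shortest Δλ = 113.59° (east) — does not cross 180°.
Leg 2: -64.01° → +95.79°, shortest Δλ = 159.8° (east) — does not cross 180°.
Total crossings: 0.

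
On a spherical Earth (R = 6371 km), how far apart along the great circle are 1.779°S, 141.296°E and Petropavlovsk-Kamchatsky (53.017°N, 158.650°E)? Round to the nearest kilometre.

Δλ = 158.650 − 141.296 = 17.354°.
Δφ = 53.017 − -1.779 = 54.796°.
a = sin²(Δφ/2) + cos φ₁ · cos φ₂ · sin²(Δλ/2) = 0.225441.
c = 2·atan2(√a, √(1−a)) = 0.98949 rad → d = 6371·c ≈ 6304.02 km.

6304 km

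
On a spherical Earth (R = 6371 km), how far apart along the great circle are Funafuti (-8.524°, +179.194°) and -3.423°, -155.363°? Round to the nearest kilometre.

Δλ = -155.363 − 179.194 = -334.557°; wrapped into (−180°, 180°]: 25.443°.
Δφ = -3.423 − -8.524 = 5.101°.
a = sin²(Δφ/2) + cos φ₁ · cos φ₂ · sin²(Δλ/2) = 0.049852.
c = 2·atan2(√a, √(1−a)) = 0.45035 rad → d = 6371·c ≈ 2869.18 km.

2869 km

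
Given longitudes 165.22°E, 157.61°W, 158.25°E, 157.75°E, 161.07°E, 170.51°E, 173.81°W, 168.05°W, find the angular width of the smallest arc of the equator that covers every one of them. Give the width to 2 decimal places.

44.64°

Sort the longitudes: -173.81°, -168.05°, -157.61°, +157.75°, +158.25°, +161.07°, +165.22°, +170.51°.
Eastward gaps between consecutive values (wrapping around): 5.76°, 10.44°, 315.36°, 0.50°, 2.82°, 4.15°, 5.29°, 15.68°.
Largest gap = 315.36° ⇒ minimal covering band is its complement: 360° − 315.36° = 44.64°.
Band runs from +157.75° eastward to -157.61°, crossing the antimeridian.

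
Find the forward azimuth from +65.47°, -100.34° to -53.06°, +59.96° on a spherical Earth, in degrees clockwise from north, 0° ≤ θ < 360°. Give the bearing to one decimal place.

Δλ = 59.96 − -100.34 = 160.30°.
θ = atan2( sin Δλ · cos φ₂ , cos φ₁ · sin φ₂ − sin φ₁ · cos φ₂ · cos Δλ )
  = atan2(0.20259, 0.18291) = 47.923° → normalised to [0°, 360°): 47.923°.

47.9°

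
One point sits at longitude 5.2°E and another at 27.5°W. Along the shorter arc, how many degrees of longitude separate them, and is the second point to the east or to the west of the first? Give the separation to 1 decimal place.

32.7° west

Raw difference: -27.5 − 5.2 = -32.7°.
Normalise into (−180°, 180°]: -32.7° stays -32.7°.
Negative ⇒ the second point lies to the west; separation 32.7°.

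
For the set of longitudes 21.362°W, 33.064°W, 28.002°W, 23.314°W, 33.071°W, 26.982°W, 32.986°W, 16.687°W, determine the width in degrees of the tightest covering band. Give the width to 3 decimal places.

16.384°

Sort the longitudes: -33.071°, -33.064°, -32.986°, -28.002°, -26.982°, -23.314°, -21.362°, -16.687°.
Eastward gaps between consecutive values (wrapping around): 0.007°, 0.078°, 4.984°, 1.020°, 3.668°, 1.952°, 4.675°, 343.616°.
Largest gap = 343.616° ⇒ minimal covering band is its complement: 360° − 343.616° = 16.384°.
Band runs from -33.071° eastward to -16.687°.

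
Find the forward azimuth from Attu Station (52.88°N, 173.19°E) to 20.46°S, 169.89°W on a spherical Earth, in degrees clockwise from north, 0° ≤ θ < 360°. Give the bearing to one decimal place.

Δλ = -169.89 − 173.19 = -343.08°; wrapped into (−180°, 180°]: 16.92°.
θ = atan2( sin Δλ · cos φ₂ , cos φ₁ · sin φ₂ − sin φ₁ · cos φ₂ · cos Δλ )
  = atan2(0.27268, -0.92568) = 163.587° → normalised to [0°, 360°): 163.587°.

163.6°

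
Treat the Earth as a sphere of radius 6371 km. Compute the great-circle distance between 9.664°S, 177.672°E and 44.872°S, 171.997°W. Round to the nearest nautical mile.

Δλ = -171.997 − 177.672 = -349.669°; wrapped into (−180°, 180°]: 10.331°.
Δφ = -44.872 − -9.664 = -35.208°.
a = sin²(Δφ/2) + cos φ₁ · cos φ₂ · sin²(Δλ/2) = 0.097131.
c = 2·atan2(√a, √(1−a)) = 0.63388 rad → d = 6371·c ≈ 4038.42 km ≈ 2180.57 nmi.

2181 nmi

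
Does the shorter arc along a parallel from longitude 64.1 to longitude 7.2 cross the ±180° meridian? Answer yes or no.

Signed shortest Δλ = ((7.2 − 64.1 + 180) mod 360) − 180 = -56.9°.
Going west by 56.9° from +64.1° reaches +7.2° without touching 180°.

No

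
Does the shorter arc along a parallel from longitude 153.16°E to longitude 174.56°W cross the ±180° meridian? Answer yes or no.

Yes

Naïve |-174.56 − 153.16| = 327.72° > 180°, so the shorter arc goes the other way round — across 180°.
Signed shortest Δλ = ((-174.56 − 153.16 + 180) mod 360) − 180 = 32.28°.
Going east by 32.28° from +153.16° passes through 180° before reaching -174.56°.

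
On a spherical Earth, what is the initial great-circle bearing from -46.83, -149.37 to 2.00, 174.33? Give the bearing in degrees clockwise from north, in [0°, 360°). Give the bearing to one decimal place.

315.9°

Δλ = 174.33 − -149.37 = 323.70°; wrapped into (−180°, 180°]: -36.30°.
θ = atan2( sin Δλ · cos φ₂ , cos φ₁ · sin φ₂ − sin φ₁ · cos φ₂ · cos Δλ )
  = atan2(-0.59165, 0.61130) = -44.064° → normalised to [0°, 360°): 315.936°.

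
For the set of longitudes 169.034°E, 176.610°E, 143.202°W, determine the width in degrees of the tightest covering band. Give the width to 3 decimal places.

47.764°

Sort the longitudes: -143.202°, +169.034°, +176.610°.
Eastward gaps between consecutive values (wrapping around): 312.236°, 7.576°, 40.188°.
Largest gap = 312.236° ⇒ minimal covering band is its complement: 360° − 312.236° = 47.764°.
Band runs from +169.034° eastward to -143.202°, crossing the antimeridian.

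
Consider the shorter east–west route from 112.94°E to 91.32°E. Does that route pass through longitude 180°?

Signed shortest Δλ = ((91.32 − 112.94 + 180) mod 360) − 180 = -21.62°.
Going west by 21.62° from +112.94° reaches +91.32° without touching 180°.

No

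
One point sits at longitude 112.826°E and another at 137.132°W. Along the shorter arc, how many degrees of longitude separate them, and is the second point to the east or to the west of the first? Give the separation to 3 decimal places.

Raw difference: -137.132 − 112.826 = -249.958°.
Normalise into (−180°, 180°]: -249.958° + 360° = 110.042°.
Positive ⇒ the second point lies to the east; separation 110.042°.

110.042° east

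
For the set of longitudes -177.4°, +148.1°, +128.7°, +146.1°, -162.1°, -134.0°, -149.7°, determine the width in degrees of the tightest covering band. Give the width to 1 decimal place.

Sort the longitudes: -177.4°, -162.1°, -149.7°, -134.0°, +128.7°, +146.1°, +148.1°.
Eastward gaps between consecutive values (wrapping around): 15.3°, 12.4°, 15.7°, 262.7°, 17.4°, 2.0°, 34.5°.
Largest gap = 262.7° ⇒ minimal covering band is its complement: 360° − 262.7° = 97.3°.
Band runs from +128.7° eastward to -134.0°, crossing the antimeridian.

97.3°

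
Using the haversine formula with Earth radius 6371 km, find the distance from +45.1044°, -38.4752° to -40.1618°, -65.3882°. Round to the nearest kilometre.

9854 km

Δλ = -65.3882 − -38.4752 = -26.9130°.
Δφ = -40.1618 − 45.1044 = -85.2662°.
a = sin²(Δφ/2) + cos φ₁ · cos φ₂ · sin²(Δλ/2) = 0.487947.
c = 2·atan2(√a, √(1−a)) = 1.54669 rad → d = 6371·c ≈ 9853.95 km.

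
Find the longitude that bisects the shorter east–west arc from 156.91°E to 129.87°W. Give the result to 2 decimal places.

166.48°W

Signed shortest Δλ from +156.91° to -129.87° is +73.22°.
Midpoint longitude = +156.91° + (+73.22°)/2 = +156.91° + 36.61° = +193.52°.
Normalise into (−180°, 180°]: -166.48°.
(The naïve average (+156.91 + -129.87)/2 = 13.52° is on the wrong side of the globe.)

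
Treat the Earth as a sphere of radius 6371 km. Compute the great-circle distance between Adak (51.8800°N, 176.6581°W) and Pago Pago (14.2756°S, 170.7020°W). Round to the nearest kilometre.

Δλ = -170.7020 − -176.6581 = 5.9561°.
Δφ = -14.2756 − 51.8800 = -66.1556°.
a = sin²(Δφ/2) + cos φ₁ · cos φ₂ · sin²(Δλ/2) = 0.299488.
c = 2·atan2(√a, √(1−a)) = 1.15816 rad → d = 6371·c ≈ 7378.64 km.

7379 km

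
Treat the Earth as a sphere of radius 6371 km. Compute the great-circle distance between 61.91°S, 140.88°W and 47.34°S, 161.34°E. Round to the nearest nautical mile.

2103 nmi

Δλ = 161.34 − -140.88 = 302.22°; wrapped into (−180°, 180°]: -57.78°.
Δφ = -47.34 − -61.91 = 14.57°.
a = sin²(Δφ/2) + cos φ₁ · cos φ₂ · sin²(Δλ/2) = 0.090556.
c = 2·atan2(√a, √(1−a)) = 0.61133 rad → d = 6371·c ≈ 3894.76 km ≈ 2103.00 nmi.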